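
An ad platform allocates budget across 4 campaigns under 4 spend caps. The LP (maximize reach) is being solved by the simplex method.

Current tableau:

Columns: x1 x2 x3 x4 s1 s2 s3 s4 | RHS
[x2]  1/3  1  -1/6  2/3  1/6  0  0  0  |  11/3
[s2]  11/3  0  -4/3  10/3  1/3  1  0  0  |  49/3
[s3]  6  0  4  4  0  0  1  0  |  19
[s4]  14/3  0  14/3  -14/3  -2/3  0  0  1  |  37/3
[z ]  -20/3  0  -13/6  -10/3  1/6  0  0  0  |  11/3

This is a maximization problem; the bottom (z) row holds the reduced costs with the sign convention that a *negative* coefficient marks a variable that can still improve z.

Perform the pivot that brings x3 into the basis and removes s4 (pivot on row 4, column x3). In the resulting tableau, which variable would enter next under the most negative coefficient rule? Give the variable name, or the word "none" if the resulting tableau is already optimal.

x4

Pivot element 14/3. New z-row = old z-row − (-13/6)·(row 4/(14/3)).
Updated z-row coefficients: x1: -9/2, x2: 0, x3: 0, x4: -11/2, s1: -1/7, s2: 0, s3: 0, s4: 13/28.
The most negative is -11/2 in column x4, so x4 would enter next.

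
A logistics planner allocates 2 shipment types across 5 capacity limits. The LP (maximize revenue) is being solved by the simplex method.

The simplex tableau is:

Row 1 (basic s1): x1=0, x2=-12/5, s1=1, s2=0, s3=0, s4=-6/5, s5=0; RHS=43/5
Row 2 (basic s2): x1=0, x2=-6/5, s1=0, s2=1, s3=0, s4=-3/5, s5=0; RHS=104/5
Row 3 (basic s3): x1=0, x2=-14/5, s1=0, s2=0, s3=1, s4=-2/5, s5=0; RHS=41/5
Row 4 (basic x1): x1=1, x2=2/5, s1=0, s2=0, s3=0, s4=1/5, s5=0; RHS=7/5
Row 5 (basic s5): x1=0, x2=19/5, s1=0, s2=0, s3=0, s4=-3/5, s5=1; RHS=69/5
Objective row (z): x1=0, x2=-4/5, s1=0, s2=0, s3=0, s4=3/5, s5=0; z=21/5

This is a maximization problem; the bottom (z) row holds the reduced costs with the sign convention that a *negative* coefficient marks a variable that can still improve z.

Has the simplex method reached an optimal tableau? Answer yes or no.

no

Column x2 has objective-row coefficient -4/5, which is negative; an improving pivot exists, so not yet optimal.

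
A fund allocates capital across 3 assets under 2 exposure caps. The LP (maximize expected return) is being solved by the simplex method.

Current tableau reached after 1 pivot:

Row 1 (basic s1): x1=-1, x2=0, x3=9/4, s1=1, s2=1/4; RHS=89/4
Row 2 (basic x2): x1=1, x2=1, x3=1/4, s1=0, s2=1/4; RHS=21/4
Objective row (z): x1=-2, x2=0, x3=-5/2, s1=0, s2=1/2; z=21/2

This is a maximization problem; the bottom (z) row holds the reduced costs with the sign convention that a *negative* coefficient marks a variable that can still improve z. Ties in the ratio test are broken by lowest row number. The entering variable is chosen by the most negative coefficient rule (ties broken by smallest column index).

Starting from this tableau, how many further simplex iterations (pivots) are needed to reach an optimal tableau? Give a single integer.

pivot: x3 in, s1 out → z = 317/9
pivot: x1 in, x2 out → z = 43
No improving column remains; optimal.

2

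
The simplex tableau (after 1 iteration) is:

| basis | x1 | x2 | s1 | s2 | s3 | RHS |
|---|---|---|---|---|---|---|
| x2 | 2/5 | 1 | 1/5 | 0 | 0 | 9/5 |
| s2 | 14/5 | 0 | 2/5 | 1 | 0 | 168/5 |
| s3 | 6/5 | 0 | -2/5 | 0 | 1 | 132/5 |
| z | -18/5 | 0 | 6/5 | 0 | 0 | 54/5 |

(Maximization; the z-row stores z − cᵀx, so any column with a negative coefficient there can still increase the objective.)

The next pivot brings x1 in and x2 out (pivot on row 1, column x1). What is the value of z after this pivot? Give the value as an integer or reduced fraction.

27

Minimum ratio for x1: (9/5)/(2/5) = 9/2.
z changes by −(z-row coeff of x1)·ratio = −(-18/5)·(9/2) = 81/5.
New z = 54/5 + (81/5) = 27.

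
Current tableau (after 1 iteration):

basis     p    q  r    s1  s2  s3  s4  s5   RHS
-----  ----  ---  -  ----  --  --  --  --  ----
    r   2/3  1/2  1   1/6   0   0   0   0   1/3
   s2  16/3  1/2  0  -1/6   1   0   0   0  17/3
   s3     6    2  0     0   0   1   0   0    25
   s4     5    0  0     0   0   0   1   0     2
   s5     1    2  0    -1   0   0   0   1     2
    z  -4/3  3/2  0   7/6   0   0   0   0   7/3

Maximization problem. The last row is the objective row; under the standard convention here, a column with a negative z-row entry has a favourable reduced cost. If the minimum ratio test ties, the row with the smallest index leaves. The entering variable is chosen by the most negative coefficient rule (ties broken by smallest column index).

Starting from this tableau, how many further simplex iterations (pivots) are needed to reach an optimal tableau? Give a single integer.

1

pivot: p in, s4 out → z = 43/15
No improving column remains; optimal.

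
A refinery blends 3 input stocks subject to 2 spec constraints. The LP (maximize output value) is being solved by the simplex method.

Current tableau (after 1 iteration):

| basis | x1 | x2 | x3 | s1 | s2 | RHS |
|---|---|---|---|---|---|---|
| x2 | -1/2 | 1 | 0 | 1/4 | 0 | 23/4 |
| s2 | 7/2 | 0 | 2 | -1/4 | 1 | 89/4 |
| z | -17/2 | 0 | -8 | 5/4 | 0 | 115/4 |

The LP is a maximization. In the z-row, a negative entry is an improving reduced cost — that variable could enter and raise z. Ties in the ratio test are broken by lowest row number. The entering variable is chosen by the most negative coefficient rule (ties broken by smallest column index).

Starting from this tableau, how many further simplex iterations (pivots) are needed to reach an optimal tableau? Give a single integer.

2

pivot: x1 in, s2 out → z = 1159/14
pivot: x3 in, x1 out → z = 471/4
No improving column remains; optimal.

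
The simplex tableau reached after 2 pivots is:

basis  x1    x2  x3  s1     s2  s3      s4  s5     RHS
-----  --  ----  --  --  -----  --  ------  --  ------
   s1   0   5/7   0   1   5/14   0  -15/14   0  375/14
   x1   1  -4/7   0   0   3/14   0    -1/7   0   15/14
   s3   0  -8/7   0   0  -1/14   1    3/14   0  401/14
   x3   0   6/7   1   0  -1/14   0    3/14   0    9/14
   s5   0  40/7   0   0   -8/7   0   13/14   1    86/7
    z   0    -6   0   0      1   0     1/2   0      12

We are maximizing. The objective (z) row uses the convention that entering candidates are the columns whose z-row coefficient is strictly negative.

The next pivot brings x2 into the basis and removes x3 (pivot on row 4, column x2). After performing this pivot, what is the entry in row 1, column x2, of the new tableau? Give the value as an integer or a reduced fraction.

0

Pivot element is row 4, column x2: 6/7.
Normalize row 4: new (row 4, x2) = (6/7)/(6/7) = 1.
row 1 ← row 1 − (5/7)·(new row 4): 5/7 − (5/7)·1 = 0.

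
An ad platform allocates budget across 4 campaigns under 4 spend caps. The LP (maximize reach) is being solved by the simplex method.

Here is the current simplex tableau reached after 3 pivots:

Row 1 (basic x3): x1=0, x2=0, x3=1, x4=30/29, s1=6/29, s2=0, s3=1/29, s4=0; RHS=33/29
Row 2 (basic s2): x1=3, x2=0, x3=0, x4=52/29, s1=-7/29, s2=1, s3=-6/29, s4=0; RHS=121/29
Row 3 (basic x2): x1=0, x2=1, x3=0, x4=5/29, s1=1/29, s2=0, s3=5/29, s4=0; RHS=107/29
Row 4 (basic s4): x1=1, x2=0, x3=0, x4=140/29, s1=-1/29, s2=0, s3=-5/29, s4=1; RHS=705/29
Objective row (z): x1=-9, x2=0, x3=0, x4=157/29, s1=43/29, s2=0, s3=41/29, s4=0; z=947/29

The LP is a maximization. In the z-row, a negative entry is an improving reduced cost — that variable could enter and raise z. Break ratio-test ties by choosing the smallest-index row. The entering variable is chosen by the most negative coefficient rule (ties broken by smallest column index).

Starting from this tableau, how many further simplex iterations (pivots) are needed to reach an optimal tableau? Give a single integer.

1

pivot: x1 in, s2 out → z = 1310/29
No improving column remains; optimal.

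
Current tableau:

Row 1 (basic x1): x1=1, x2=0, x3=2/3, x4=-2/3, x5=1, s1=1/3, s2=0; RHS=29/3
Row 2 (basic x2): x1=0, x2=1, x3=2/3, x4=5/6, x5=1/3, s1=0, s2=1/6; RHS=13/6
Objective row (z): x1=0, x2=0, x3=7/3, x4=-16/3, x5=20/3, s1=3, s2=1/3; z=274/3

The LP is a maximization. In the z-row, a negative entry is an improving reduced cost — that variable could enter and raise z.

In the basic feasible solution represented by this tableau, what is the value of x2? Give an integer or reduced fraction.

x2 is basic (row 2); its value is the RHS of that row: 13/6.

13/6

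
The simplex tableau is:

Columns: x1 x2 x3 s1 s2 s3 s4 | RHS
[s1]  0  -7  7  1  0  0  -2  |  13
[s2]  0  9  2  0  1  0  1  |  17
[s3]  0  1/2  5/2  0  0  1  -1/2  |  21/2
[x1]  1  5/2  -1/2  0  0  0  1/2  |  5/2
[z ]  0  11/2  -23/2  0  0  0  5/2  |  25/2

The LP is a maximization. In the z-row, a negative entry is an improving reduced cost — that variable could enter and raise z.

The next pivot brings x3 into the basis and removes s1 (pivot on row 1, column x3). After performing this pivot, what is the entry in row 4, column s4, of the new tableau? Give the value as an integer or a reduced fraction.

5/14

Pivot element is row 1, column x3: 7.
Normalize row 1: new (row 1, s4) = (-2)/7 = -2/7.
row 4 ← row 4 − (-1/2)·(new row 1): 1/2 − (-1/2)·(-2/7) = 5/14.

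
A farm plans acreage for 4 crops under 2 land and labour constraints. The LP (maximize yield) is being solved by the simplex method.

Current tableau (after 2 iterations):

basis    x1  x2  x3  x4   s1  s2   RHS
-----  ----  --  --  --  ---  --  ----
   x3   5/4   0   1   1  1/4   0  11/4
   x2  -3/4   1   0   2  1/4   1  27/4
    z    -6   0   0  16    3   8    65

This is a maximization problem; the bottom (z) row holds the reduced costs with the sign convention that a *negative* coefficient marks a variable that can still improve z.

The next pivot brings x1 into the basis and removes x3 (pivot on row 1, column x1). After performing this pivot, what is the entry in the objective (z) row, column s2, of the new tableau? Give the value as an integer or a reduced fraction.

8

Pivot element is row 1, column x1: 5/4.
Normalize row 1: new (row 1, s2) = 0/(5/4) = 0.
z-row ← z-row − (-6)·(new row 1): 8 − (-6)·0 = 8.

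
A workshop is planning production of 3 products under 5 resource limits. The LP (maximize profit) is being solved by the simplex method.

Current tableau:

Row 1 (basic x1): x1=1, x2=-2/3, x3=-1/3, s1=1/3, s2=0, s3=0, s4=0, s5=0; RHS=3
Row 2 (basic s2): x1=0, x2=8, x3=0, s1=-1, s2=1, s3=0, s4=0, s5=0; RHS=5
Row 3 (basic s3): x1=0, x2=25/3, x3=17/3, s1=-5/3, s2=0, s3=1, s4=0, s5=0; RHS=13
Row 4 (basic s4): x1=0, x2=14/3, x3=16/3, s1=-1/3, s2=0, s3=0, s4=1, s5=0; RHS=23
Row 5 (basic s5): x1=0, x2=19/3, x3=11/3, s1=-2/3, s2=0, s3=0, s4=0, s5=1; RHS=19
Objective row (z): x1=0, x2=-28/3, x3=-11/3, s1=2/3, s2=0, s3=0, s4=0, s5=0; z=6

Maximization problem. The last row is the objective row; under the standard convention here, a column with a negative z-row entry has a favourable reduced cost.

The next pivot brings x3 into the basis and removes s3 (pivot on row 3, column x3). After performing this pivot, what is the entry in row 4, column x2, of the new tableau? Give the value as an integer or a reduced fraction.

Pivot element is row 3, column x3: 17/3.
Normalize row 3: new (row 3, x2) = (25/3)/(17/3) = 25/17.
row 4 ← row 4 − (16/3)·(new row 3): 14/3 − (16/3)·(25/17) = -54/17.

-54/17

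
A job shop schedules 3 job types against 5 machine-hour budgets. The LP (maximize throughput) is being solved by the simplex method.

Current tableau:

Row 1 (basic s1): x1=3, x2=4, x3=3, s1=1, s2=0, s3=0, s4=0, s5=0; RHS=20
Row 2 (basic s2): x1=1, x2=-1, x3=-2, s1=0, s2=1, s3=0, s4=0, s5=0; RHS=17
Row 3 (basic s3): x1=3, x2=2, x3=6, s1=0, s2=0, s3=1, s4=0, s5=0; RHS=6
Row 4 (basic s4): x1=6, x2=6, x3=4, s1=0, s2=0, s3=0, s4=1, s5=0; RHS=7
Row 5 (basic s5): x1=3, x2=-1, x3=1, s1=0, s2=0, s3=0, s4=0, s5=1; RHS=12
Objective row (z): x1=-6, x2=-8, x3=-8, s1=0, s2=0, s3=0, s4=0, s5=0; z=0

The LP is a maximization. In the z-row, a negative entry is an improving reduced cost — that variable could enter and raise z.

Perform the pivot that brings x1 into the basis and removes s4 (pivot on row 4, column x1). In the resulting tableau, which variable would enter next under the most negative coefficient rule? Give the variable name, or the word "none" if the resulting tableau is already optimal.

Pivot element 6. New z-row = old z-row − (-6)·(row 4/6).
Updated z-row coefficients: x1: 0, x2: -2, x3: -4, s1: 0, s2: 0, s3: 0, s4: 1, s5: 0.
The most negative is -4 in column x3, so x3 would enter next.

x3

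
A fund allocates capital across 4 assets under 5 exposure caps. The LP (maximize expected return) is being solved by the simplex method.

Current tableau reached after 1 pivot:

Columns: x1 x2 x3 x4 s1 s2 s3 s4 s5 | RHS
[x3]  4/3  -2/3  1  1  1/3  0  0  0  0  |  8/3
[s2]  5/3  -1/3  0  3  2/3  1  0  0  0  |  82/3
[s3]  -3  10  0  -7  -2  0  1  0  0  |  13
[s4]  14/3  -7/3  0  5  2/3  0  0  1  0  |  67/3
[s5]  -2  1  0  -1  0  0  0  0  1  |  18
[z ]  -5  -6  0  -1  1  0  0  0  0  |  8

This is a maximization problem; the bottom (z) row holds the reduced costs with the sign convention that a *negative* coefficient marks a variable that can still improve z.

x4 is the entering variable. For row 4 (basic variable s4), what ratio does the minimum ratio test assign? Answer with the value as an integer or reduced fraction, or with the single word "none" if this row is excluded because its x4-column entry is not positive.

Ratio = RHS / (x4 entry) = (67/3) / 5 = 67/15.

67/15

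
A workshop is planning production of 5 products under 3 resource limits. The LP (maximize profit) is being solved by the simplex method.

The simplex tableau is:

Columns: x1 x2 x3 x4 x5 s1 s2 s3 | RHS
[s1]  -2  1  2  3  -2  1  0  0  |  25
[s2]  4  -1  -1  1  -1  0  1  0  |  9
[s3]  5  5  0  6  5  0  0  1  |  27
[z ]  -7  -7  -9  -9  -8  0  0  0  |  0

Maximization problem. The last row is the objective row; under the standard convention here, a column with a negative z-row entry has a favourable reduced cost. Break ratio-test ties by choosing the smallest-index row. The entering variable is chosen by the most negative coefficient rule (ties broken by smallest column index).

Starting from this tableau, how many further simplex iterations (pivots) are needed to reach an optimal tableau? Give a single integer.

pivot: x3 in, s1 out → z = 225/2
pivot: x5 in, s3 out → z = 2043/10
No improving column remains; optimal.

2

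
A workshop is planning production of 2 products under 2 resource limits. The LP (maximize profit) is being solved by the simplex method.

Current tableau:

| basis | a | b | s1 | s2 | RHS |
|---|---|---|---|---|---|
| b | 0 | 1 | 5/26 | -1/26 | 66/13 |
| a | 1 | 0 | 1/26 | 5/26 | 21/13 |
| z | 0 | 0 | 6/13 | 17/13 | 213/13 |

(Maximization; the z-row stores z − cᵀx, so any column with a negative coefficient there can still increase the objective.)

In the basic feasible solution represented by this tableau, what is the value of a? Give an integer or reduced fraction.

a is basic (row 2); its value is the RHS of that row: 21/13.

21/13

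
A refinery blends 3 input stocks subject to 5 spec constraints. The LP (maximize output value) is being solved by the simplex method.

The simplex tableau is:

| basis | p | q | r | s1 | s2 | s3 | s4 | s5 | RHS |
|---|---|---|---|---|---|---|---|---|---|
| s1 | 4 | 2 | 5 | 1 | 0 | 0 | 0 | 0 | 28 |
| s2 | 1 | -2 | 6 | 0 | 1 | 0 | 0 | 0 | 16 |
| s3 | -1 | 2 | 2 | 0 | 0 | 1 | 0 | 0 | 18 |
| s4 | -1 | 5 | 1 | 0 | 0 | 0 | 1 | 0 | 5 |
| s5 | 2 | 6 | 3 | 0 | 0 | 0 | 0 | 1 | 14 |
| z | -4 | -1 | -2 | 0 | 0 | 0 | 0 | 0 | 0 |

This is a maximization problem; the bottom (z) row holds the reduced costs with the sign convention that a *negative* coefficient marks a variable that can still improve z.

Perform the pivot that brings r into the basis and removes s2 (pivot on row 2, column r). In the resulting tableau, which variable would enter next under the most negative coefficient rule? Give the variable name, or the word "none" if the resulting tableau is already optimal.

Pivot element 6. New z-row = old z-row − (-2)·(row 2/6).
Updated z-row coefficients: p: -11/3, q: -5/3, r: 0, s1: 0, s2: 1/3, s3: 0, s4: 0, s5: 0.
The most negative is -11/3 in column p, so p would enter next.

p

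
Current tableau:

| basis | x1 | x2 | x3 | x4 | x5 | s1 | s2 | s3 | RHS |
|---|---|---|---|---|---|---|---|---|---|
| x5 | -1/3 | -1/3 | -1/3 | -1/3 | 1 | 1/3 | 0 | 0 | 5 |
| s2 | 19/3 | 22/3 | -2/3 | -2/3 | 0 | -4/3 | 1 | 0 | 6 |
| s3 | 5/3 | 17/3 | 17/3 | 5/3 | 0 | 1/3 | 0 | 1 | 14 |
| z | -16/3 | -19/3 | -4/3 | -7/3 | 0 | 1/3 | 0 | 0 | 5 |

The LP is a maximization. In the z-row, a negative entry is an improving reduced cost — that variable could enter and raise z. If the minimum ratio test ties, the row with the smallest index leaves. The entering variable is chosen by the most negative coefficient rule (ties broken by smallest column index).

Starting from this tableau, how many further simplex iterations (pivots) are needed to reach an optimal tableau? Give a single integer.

pivot: x2 in, s2 out → z = 112/11
pivot: x4 in, s3 out → z = 68/3
pivot: x1 in, x2 out → z = 207/7
No improving column remains; optimal.

3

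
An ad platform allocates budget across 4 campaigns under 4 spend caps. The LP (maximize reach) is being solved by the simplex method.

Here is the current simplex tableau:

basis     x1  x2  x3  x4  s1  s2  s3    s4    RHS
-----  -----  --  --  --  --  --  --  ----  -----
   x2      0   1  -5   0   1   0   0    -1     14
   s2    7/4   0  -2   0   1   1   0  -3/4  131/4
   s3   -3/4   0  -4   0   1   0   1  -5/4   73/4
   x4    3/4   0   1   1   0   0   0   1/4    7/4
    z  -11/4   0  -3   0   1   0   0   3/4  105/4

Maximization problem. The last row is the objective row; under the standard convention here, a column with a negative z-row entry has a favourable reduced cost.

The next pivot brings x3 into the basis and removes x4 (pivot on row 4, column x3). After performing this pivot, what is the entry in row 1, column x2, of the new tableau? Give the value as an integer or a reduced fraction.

Pivot element is row 4, column x3: 1.
Normalize row 4: new (row 4, x2) = 0/1 = 0.
row 1 ← row 1 − (-5)·(new row 4): 1 − (-5)·0 = 1.

1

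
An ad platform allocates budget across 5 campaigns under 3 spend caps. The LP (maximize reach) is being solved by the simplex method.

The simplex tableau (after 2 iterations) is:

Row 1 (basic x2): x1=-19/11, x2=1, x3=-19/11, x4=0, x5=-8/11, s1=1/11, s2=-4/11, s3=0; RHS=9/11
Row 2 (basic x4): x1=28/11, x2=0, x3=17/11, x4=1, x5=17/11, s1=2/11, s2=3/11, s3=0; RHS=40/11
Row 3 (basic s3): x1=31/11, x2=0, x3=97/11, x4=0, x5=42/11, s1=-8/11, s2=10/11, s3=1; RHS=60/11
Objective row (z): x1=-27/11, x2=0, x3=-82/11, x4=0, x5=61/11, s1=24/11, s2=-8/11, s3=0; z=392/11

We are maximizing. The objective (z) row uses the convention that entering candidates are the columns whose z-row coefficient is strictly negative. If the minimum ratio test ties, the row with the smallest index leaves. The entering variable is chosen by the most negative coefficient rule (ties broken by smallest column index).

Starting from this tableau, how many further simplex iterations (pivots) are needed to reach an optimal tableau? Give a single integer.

2

pivot: x3 in, s3 out → z = 3904/97
pivot: x1 in, x4 out → z = 8028/199
No improving column remains; optimal.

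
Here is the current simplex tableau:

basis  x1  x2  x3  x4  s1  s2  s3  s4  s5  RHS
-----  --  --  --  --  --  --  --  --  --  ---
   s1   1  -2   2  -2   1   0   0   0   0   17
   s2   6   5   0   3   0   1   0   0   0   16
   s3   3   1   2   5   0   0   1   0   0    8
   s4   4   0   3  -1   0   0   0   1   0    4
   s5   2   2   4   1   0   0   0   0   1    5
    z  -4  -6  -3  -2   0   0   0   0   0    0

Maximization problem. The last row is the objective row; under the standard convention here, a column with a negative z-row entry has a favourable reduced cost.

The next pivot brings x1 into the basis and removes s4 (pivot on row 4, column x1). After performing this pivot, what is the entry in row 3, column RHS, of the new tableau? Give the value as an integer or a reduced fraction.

Pivot element is row 4, column x1: 4.
Normalize row 4: new (row 4, RHS) = 4/4 = 1.
row 3 ← row 3 − 3·(new row 4): 8 − 3·1 = 5.

5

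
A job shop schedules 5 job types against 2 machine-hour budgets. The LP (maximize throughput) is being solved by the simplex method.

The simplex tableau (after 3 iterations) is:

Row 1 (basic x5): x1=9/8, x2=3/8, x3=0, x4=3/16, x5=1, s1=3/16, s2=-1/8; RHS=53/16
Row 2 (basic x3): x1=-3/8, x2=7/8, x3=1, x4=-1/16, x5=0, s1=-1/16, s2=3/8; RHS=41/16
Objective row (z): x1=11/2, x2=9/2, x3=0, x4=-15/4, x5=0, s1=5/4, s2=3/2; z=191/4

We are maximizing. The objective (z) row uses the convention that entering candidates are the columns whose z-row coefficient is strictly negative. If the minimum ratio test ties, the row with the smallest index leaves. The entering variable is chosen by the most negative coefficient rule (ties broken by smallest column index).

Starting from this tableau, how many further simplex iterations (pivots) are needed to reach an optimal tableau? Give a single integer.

pivot: x4 in, x5 out → z = 114
pivot: s2 in, x3 out → z = 125
No improving column remains; optimal.

2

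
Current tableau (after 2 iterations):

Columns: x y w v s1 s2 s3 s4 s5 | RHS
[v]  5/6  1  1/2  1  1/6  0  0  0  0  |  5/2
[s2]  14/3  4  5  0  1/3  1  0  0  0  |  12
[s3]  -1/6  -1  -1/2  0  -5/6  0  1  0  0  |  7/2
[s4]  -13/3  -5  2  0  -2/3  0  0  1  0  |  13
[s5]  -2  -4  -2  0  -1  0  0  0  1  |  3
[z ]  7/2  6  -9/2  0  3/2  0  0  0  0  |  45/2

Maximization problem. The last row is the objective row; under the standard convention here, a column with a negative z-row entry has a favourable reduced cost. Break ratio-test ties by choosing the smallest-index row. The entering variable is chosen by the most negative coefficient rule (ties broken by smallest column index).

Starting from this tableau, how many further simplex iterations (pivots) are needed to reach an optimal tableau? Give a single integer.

pivot: w in, s2 out → z = 333/10
No improving column remains; optimal.

1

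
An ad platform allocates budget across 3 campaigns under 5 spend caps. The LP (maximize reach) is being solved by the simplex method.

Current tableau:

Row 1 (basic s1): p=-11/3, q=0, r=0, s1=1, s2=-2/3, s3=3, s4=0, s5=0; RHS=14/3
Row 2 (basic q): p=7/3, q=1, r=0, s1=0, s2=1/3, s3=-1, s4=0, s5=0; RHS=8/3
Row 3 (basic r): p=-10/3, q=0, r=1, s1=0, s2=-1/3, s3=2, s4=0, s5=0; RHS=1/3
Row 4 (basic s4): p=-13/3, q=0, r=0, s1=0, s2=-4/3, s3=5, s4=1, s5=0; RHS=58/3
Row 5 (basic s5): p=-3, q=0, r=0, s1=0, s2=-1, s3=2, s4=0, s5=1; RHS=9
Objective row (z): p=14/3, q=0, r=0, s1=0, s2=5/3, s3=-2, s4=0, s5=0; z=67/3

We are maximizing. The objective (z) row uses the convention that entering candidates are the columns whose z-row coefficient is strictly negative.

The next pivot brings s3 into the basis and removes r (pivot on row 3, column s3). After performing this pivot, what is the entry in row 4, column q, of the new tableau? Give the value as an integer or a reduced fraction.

Pivot element is row 3, column s3: 2.
Normalize row 3: new (row 3, q) = 0/2 = 0.
row 4 ← row 4 − 5·(new row 3): 0 − 5·0 = 0.

0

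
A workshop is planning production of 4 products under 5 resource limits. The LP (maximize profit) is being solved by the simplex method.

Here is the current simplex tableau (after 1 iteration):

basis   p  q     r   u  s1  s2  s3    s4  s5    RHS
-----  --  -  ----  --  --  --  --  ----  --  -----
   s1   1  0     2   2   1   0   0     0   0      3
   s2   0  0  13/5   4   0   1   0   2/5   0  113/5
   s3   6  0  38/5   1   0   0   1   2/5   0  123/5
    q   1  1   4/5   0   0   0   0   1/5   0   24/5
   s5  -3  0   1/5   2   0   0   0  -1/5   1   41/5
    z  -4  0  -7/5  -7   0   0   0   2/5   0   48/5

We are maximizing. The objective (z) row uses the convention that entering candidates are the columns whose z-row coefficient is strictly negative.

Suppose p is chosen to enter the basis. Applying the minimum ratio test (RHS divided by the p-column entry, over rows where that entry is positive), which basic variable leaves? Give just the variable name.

Ratios: row 1 (s1): 3/1 = 3; row 2 (s2): entry 0 ≤ 0, skip; row 3 (s3): (123/5)/6 = 41/10; row 4 (q): (24/5)/1 = 24/5; row 5 (s5): entry -3 ≤ 0, skip.
Minimum ratio 3 is in the s1 row, so s1 leaves.

s1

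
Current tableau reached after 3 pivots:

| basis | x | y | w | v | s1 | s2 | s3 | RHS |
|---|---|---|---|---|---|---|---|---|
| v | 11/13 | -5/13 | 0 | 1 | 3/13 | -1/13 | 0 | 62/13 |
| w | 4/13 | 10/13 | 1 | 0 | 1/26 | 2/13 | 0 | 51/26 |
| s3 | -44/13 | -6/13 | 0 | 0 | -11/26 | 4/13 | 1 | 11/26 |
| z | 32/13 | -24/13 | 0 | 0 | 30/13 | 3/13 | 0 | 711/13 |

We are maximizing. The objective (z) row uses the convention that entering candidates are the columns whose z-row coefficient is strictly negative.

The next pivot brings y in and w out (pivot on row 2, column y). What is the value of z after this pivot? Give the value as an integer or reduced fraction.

Minimum ratio for y: (51/26)/(10/13) = 51/20.
z changes by −(z-row coeff of y)·ratio = −(-24/13)·(51/20) = 306/65.
New z = 711/13 + (306/65) = 297/5.

297/5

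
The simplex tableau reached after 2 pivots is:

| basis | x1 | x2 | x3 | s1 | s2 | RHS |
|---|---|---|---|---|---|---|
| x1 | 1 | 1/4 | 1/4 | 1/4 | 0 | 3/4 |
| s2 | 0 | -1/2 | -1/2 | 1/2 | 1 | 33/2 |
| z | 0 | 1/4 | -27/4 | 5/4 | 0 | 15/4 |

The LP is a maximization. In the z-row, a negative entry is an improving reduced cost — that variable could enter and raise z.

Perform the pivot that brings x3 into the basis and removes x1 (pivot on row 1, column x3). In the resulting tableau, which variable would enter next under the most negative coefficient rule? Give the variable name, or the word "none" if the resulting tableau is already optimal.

none

Pivot element 1/4. New z-row = old z-row − (-27/4)·(row 1/(1/4)).
Updated z-row coefficients: x1: 27, x2: 7, x3: 0, s1: 8, s2: 0.
No coefficient is strictly negative; the tableau after this pivot is optimal.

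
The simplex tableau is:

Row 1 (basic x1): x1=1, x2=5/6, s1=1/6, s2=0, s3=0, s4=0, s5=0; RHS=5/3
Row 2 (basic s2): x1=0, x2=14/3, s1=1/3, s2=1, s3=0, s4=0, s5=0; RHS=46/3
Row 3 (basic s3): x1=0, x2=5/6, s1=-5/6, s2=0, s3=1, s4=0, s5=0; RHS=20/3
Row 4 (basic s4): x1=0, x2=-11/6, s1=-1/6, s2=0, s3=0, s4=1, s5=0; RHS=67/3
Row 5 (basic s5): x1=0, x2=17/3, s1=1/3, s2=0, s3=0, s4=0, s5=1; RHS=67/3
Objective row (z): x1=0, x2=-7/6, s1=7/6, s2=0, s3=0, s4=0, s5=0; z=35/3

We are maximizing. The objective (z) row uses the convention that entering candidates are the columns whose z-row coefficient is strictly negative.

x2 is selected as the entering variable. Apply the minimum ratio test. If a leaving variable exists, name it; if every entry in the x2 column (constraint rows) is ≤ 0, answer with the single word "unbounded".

x1

Ratios: row 1 (x1): (5/3)/(5/6) = 2; row 2 (s2): (46/3)/(14/3) = 23/7; row 3 (s3): (20/3)/(5/6) = 8; row 4 (s4): entry -11/6 ≤ 0, skip; row 5 (s5): (67/3)/(17/3) = 67/17.
Minimum ratio is in the x1 row, so x1 leaves.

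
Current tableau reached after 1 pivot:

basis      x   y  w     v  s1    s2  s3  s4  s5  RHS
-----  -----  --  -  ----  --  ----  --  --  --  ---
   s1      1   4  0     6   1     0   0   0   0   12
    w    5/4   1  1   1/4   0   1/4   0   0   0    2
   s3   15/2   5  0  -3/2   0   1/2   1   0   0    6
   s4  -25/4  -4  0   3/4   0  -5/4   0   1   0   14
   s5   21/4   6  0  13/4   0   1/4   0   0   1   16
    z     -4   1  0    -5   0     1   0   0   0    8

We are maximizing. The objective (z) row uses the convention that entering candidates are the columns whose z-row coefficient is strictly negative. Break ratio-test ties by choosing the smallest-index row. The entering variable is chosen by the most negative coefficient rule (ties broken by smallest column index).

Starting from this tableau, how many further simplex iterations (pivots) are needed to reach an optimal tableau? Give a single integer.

2

pivot: v in, s1 out → z = 18
pivot: x in, s3 out → z = 672/31
No improving column remains; optimal.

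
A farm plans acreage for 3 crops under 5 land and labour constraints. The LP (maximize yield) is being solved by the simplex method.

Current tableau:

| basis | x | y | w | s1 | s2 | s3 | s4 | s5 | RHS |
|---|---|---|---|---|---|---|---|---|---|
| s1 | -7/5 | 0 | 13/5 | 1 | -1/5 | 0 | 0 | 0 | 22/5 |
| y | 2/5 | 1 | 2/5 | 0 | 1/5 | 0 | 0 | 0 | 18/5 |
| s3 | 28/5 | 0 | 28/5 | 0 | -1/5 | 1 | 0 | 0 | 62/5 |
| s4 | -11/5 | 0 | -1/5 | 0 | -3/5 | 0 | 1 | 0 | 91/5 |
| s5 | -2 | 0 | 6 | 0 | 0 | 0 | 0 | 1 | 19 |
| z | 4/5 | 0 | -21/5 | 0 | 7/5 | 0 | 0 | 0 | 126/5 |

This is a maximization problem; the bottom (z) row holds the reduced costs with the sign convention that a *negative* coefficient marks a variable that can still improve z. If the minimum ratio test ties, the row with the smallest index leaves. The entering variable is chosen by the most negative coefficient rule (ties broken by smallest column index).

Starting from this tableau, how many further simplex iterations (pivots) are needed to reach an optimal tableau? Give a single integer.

2

pivot: w in, s1 out → z = 420/13
pivot: x in, s3 out → z = 1837/56
No improving column remains; optimal.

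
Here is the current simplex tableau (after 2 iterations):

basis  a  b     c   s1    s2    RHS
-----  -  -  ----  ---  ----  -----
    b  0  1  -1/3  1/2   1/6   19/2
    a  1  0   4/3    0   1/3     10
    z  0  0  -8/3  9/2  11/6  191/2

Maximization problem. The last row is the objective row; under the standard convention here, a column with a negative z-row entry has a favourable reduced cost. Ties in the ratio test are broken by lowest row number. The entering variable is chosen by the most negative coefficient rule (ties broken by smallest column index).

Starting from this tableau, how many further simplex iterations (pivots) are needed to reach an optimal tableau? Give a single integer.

1

pivot: c in, a out → z = 231/2
No improving column remains; optimal.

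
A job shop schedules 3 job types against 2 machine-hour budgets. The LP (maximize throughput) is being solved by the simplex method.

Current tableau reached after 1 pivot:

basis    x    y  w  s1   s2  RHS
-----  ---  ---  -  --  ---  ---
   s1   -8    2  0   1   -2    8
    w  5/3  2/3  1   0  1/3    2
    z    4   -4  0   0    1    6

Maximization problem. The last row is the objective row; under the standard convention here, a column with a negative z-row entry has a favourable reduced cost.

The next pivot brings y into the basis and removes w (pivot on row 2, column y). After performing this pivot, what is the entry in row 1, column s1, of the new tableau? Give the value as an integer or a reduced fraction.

1

Pivot element is row 2, column y: 2/3.
Normalize row 2: new (row 2, s1) = 0/(2/3) = 0.
row 1 ← row 1 − 2·(new row 2): 1 − 2·0 = 1.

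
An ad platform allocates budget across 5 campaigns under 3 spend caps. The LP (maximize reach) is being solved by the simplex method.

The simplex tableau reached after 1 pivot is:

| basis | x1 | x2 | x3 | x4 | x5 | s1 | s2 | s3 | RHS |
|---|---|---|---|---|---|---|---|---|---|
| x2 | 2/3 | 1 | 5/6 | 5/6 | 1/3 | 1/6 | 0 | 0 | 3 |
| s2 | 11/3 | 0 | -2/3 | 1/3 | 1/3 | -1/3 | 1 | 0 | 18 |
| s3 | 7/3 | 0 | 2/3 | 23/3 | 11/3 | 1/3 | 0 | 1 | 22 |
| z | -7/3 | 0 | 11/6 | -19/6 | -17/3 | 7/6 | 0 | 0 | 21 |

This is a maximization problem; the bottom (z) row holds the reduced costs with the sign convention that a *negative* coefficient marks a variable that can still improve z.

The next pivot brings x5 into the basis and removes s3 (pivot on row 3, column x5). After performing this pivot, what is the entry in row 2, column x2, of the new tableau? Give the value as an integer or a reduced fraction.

0

Pivot element is row 3, column x5: 11/3.
Normalize row 3: new (row 3, x2) = 0/(11/3) = 0.
row 2 ← row 2 − (1/3)·(new row 3): 0 − (1/3)·0 = 0.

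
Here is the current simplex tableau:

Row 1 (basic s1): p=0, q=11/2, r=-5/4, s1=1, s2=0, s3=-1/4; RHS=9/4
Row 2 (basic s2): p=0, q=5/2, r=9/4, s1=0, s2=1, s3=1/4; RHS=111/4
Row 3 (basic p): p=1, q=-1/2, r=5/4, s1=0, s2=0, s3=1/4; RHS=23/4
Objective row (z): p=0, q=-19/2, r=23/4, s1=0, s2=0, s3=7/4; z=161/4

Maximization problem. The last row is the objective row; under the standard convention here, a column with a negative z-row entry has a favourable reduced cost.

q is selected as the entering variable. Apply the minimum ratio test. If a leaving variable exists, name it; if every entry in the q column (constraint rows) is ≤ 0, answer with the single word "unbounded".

s1

Ratios: row 1 (s1): (9/4)/(11/2) = 9/22; row 2 (s2): (111/4)/(5/2) = 111/10; row 3 (p): entry -1/2 ≤ 0, skip.
Minimum ratio is in the s1 row, so s1 leaves.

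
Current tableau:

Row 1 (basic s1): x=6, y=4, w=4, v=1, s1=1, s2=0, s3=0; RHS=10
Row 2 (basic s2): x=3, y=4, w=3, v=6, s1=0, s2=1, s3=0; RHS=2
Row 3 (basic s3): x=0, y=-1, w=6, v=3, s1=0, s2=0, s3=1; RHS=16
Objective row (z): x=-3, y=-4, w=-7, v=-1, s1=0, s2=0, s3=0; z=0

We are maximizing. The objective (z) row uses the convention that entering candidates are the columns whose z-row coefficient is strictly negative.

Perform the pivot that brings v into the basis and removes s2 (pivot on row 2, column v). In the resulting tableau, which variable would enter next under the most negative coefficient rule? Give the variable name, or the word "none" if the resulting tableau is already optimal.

Pivot element 6. New z-row = old z-row − (-1)·(row 2/6).
Updated z-row coefficients: x: -5/2, y: -10/3, w: -13/2, v: 0, s1: 0, s2: 1/6, s3: 0.
The most negative is -13/2 in column w, so w would enter next.

w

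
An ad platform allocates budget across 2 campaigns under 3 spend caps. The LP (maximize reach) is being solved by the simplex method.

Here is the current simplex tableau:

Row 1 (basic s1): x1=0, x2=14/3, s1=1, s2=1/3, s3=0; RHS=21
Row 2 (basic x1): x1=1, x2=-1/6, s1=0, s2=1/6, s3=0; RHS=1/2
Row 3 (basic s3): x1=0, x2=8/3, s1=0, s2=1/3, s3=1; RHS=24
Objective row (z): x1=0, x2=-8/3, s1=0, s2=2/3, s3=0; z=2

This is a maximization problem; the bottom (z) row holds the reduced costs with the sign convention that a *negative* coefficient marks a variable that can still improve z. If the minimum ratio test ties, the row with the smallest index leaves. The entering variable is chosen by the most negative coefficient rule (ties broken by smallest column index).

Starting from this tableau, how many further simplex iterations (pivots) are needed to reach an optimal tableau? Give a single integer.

pivot: x2 in, s1 out → z = 14
No improving column remains; optimal.

1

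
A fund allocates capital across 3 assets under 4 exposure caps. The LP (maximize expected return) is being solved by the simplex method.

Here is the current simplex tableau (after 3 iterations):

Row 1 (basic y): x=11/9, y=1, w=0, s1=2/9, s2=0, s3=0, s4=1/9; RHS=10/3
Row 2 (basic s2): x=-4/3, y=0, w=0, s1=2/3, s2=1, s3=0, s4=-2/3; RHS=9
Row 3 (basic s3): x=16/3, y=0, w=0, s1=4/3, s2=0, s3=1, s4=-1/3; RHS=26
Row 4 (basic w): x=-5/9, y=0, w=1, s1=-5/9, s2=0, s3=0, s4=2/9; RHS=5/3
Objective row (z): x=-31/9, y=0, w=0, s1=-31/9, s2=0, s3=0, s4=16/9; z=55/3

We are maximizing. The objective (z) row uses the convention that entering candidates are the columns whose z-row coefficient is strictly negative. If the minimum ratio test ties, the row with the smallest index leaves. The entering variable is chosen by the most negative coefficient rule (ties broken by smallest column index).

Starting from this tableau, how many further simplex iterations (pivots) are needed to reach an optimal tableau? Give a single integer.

2

pivot: x in, y out → z = 305/11
pivot: s1 in, s2 out → z = 669/10
No improving column remains; optimal.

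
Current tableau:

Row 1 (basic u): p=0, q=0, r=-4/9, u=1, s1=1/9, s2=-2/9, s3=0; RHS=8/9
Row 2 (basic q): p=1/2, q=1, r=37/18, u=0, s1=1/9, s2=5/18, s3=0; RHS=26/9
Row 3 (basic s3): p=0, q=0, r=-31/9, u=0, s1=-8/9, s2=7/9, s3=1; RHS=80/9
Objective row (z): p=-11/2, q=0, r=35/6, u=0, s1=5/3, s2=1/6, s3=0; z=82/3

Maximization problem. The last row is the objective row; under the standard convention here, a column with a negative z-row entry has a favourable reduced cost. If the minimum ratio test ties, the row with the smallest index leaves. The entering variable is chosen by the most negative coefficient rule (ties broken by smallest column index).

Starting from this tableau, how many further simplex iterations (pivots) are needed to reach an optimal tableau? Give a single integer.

pivot: p in, q out → z = 532/9
No improving column remains; optimal.

1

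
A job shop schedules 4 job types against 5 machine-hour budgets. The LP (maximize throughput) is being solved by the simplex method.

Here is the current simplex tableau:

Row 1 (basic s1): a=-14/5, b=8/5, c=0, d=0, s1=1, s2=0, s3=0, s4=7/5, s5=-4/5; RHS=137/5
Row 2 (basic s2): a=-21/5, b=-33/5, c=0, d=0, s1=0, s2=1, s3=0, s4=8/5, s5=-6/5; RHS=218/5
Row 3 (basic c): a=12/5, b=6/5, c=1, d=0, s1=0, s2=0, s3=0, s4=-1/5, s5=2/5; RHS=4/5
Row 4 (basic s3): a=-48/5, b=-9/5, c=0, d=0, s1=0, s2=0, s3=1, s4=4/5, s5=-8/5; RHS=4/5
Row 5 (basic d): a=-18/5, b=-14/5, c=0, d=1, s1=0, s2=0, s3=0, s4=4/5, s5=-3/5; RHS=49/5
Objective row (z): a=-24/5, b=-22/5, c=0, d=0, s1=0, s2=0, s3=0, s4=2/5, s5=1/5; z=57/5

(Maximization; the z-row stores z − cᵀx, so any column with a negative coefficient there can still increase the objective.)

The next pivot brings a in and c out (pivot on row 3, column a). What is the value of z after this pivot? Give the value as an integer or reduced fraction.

Minimum ratio for a: (4/5)/(12/5) = 1/3.
z changes by −(z-row coeff of a)·ratio = −(-24/5)·(1/3) = 8/5.
New z = 57/5 + (8/5) = 13.

13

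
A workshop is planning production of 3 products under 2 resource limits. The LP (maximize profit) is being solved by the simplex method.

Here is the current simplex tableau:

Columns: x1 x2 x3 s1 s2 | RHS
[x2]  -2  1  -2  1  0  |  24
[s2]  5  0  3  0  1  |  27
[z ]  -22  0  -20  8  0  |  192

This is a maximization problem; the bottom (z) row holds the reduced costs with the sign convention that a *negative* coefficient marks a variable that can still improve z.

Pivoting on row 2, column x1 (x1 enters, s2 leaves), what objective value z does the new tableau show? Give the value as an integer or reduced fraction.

Minimum ratio for x1: 27/5 = 27/5.
z changes by −(z-row coeff of x1)·ratio = −(-22)·(27/5) = 594/5.
New z = 192 + (594/5) = 1554/5.

1554/5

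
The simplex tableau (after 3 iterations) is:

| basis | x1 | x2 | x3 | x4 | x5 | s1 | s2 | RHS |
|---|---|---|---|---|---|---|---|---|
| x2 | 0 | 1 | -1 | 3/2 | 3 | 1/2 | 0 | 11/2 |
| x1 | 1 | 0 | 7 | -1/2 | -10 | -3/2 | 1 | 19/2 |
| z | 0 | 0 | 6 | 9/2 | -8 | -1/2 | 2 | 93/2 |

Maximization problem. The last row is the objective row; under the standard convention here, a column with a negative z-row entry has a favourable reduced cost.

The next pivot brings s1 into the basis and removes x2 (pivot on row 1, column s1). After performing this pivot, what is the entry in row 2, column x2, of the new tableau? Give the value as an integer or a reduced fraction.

3

Pivot element is row 1, column s1: 1/2.
Normalize row 1: new (row 1, x2) = 1/(1/2) = 2.
row 2 ← row 2 − (-3/2)·(new row 1): 0 − (-3/2)·2 = 3.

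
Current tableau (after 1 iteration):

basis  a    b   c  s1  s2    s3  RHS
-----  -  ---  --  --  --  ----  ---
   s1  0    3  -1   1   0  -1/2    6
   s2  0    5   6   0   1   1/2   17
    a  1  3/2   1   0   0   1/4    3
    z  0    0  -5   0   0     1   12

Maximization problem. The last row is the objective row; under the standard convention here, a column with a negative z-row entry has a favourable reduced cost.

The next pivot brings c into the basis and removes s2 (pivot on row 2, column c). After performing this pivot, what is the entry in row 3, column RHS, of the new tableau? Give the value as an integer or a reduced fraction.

1/6

Pivot element is row 2, column c: 6.
Normalize row 2: new (row 2, RHS) = 17/6 = 17/6.
row 3 ← row 3 − 1·(new row 2): 3 − 1·(17/6) = 1/6.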